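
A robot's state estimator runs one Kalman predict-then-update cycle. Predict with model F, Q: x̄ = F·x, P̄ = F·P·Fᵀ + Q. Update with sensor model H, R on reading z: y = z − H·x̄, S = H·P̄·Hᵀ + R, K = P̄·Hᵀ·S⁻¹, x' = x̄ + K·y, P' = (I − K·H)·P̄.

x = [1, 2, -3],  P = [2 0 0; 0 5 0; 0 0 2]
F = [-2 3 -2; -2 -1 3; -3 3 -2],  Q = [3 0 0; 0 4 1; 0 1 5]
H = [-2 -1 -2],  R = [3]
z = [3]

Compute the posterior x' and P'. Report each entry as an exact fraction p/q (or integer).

x' = [1584/493, -5975/493, 685/493]
P' = [5983/986 -11325/986 19/493; -11325/986 33549/986 -2748/493; 19/493 -2748/493 1556/493]

x̄ = F·x = [10, -13, 9]
P̄ = F·P·Fᵀ + Q = [64 -19 65; -19 35 -14; 65 -14 76]
y = z − H·x̄ = [28]
S = H·P̄·Hᵀ + R = [986]
K = P̄·Hᵀ·S⁻¹ = [-239/986; 31/986; -134/493]
x' = x̄ + K·y = [1584/493, -5975/493, 685/493]
P' = (I − K·H)·P̄ = [5983/986 -11325/986 19/493; -11325/986 33549/986 -2748/493; 19/493 -2748/493 1556/493]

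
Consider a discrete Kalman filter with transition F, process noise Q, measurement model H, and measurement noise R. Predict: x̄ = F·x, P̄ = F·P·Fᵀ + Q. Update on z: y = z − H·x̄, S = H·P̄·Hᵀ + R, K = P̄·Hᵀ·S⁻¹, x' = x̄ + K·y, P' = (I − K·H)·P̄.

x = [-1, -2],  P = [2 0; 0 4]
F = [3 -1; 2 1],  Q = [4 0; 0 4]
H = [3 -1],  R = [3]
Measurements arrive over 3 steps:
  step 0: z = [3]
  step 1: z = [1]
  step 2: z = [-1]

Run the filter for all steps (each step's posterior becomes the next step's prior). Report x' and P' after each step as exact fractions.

step 0: x̄ = F·x = [-1, -4]
step 0: P̄ = F·P·Fᵀ + Q = [26 8; 8 16]
step 0: y = z − H·x̄ = [2]
step 0: S = H·P̄·Hᵀ + R = [205]
step 0: K = P̄·Hᵀ·S⁻¹ = [14/41; 8/205]
step 0: x' = x̄ + K·y = [-13/41, -804/205]
step 0: P' = (I − K·H)·P̄ = [86/41 216/41; 216/41 3216/205]
step 1: x̄ = F·x = [609/205, -934/205]
step 1: P̄ = F·P·Fᵀ + Q = [1426/205 444/205; 444/205 10076/205]
step 1: y = z − H·x̄ = [-2556/205]
step 1: S = H·P̄·Hᵀ + R = [20861/205]
step 1: K = P̄·Hᵀ·S⁻¹ = [3834/20861; -8744/20861]
step 1: x' = x̄ + K·y = [14169/20861, 13978/20861]
step 1: P' = (I − K·H)·P̄ = [73406/20861 208716/20861; 208716/20861 652380/20861]
step 2: x̄ = F·x = [28529/20861, 42316/20861]
step 2: P̄ = F·P·Fᵀ + Q = [144182/20861 -3228/20861; -3228/20861 1864312/20861]
step 2: y = z − H·x̄ = [-64132/20861]
step 2: S = H·P̄·Hᵀ + R = [3243901/20861]
step 2: K = P̄·Hᵀ·S⁻¹ = [435774/3243901; -1873996/3243901]
step 2: x' = x̄ + K·y = [3096601/3243901, 12341308/3243901]
step 2: P' = (I − K·H)·P̄ = [13317346/3243901 38644716/3243901; 38644716/3243901 121556136/3243901]

step 0: x' = [-13/41, -804/205], P' = [86/41 216/41; 216/41 3216/205]
step 1: x' = [14169/20861, 13978/20861], P' = [73406/20861 208716/20861; 208716/20861 652380/20861]
step 2: x' = [3096601/3243901, 12341308/3243901], P' = [13317346/3243901 38644716/3243901; 38644716/3243901 121556136/3243901]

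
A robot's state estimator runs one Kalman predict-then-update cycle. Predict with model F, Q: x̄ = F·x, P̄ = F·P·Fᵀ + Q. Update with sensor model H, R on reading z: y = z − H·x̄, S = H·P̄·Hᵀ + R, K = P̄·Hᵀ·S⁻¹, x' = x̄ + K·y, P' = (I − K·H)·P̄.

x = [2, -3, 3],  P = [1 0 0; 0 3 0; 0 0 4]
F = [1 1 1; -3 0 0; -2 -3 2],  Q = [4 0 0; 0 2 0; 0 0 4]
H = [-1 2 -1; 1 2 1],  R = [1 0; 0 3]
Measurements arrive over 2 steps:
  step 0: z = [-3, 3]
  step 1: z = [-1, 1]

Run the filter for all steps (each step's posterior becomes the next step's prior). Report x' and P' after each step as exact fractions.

step 0: x̄ = F·x = [2, -6, 11]
step 0: P̄ = F·P·Fᵀ + Q = [12 -3 -3; -3 11 6; -3 6 51]
step 0: y = z − H·x̄ = [22, 2]
step 0: S = H·P̄·Hᵀ + R = [90 -13; -13 116]
step 0: K = P̄·Hᵀ·S⁻¹ = [-1701/10271 75/10271; 2529/10271 2497/10271; -3396/10271 4932/10271]
step 0: x' = x̄ + K·y = [-16730/10271, -994/10271, 48133/10271]
step 0: P' = (I − K·H)·P̄ = [97512/10271 -369/10271 -96549/10271; -369/10271 2505/10271 2850/10271; -96549/10271 2850/10271 105645/10271]
step 1: x̄ = F·x = [30409/10271, 50190/10271, 132708/10271]
step 1: P̄ = F·P·Fᵀ + Q = [58610/10271 -1782/10271 7746/10271; -1782/10271 898150/10271 1161045/10271; 7746/10271 1161045/10271 1610021/10271]
step 1: y = z − H·x̄ = [52466/10271, -253226/10271]
step 1: S = H·P̄·Hᵀ + R = [649942/10271 1908477/10271; 1908477/10271 9944588/10271]
step 1: K = P̄·Hᵀ·S⁻¹ = [-79365464/274668577 16965424/274668577; 67612355/274668577 68656807/274668577; -50133815/274668577 118439713/274668577]
step 1: x' = x̄ + K·y = [-10483705/274668577, -5133182/274668577, 372737028/274668577]
step 1: P' = (I − K·H)·P̄ = [923356942/274668577 -7117298/274668577 -858226074/274668577; -7117298/274668577 68395694/274668577 76296331/274668577; -858226074/274668577 76296331/274668577 1060952551/274668577]

step 0: x' = [-16730/10271, -994/10271, 48133/10271], P' = [97512/10271 -369/10271 -96549/10271; -369/10271 2505/10271 2850/10271; -96549/10271 2850/10271 105645/10271]
step 1: x' = [-10483705/274668577, -5133182/274668577, 372737028/274668577], P' = [923356942/274668577 -7117298/274668577 -858226074/274668577; -7117298/274668577 68395694/274668577 76296331/274668577; -858226074/274668577 76296331/274668577 1060952551/274668577]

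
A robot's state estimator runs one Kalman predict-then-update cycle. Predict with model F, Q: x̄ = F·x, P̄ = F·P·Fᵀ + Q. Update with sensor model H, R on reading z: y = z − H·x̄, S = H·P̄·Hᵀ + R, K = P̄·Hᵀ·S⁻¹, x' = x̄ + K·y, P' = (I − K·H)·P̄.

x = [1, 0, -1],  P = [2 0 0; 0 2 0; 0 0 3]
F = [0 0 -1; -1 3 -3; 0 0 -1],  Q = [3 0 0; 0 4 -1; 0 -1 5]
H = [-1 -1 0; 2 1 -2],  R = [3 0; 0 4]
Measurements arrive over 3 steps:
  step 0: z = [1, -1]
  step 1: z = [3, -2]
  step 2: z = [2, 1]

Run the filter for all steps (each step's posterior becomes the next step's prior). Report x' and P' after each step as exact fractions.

step 0: x' = [322/1237, -1319/1237, 319/1237], P' = [7419/2474 -3192/1237 3927/2474; -3192/1237 5976/1237 -258/1237; 3927/2474 -258/1237 5477/2474]
step 1: x' = [-405903/9765539, -28507770/9765539, -4368045/9765539], P' = [34454839/9765539 -32715064/9765539 16979477/9765539; -32715064/9765539 57173296/9765539 -4732754/9765539; 16979477/9765539 -4732754/9765539 21720788/9765539]
step 2: x' = [53057895868/45406022463, -133192479463/45406022463, -25342842877/45406022463], P' = [162385649884/45406022463 -155722338736/45406022463 79316850710/45406022463; -155722338736/45406022463 271259215816/45406022463 -22933410926/45406022463; 79316850710/45406022463 -22933410926/45406022463 100868538667/45406022463]

step 0: x̄ = F·x = [1, 2, 1]
step 0: P̄ = F·P·Fᵀ + Q = [6 9 3; 9 51 8; 3 8 8]
step 0: y = z − H·x̄ = [4, -3]
step 0: S = H·P̄·Hᵀ + R = [78 -68; -68 91]
step 0: K = P̄·Hᵀ·S⁻¹ = [-345/2474 75/1237; -928/1237 27/1237; -1137/2474 -452/1237]
step 0: x' = x̄ + K·y = [322/1237, -1319/1237, 319/1237]
step 0: P' = (I − K·H)·P̄ = [7419/2474 -3192/1237 3927/2474; -3192/1237 5976/1237 -258/1237; 3927/2474 -258/1237 5477/2474]
step 1: x̄ = F·x = [-319/1237, -5236/1237, -319/1237]
step 1: P̄ = F·P·Fᵀ + Q = [12899/2474 10953/1237 5477/2474; 10953/1237 122665/1237 9716/1237; 5477/2474 9716/1237 17847/2474]
step 1: y = z − H·x̄ = [-1844/1237, 2762/1237]
step 1: S = H·P̄·Hᵀ + R = [309463/2474 -143514/1237; -143514/1237 172145/1237]
step 1: K = P̄·Hᵀ·S⁻¹ = [-579925/9765539 79845/1395077; -8152744/9765539 43167/1395077; -4082241/9765539 -507692/1395077]
step 1: x' = x̄ + K·y = [-405903/9765539, -28507770/9765539, -4368045/9765539]
step 1: P' = (I − K·H)·P̄ = [34454839/9765539 -32715064/9765539 16979477/9765539; -32715064/9765539 57173296/9765539 -4732754/9765539; 16979477/9765539 -4732754/9765539 21720788/9765539]
step 2: x̄ = F·x = [4368045/9765539, -72013272/9765539, 4368045/9765539]
step 2: P̄ = F·P·Fᵀ + Q = [51017405/9765539 96340103/9765539 21720788/9765539; 96340103/9765539 1166920569/9765539 86574564/9765539; 21720788/9765539 86574564/9765539 70548483/9765539]
step 2: y = z − H·x̄ = [-48114149/9765539, 81778811/9765539]
step 2: S = H·P̄·Hᵀ + R = [1439914797/9765539 -1341384984/9765539; -1341384984/9765539 1557542129/9765539]
step 2: K = P̄·Hᵀ·S⁻¹ = [-2221103716/45406022463 289312767/5045113607; -38512292360/45406022463 157815561/5045113607; -18794479928/45406022463 -1834355190/5045113607]
step 2: x' = x̄ + K·y = [53057895868/45406022463, -133192479463/45406022463, -25342842877/45406022463]
step 2: P' = (I − K·H)·P̄ = [162385649884/45406022463 -155722338736/45406022463 79316850710/45406022463; -155722338736/45406022463 271259215816/45406022463 -22933410926/45406022463; 79316850710/45406022463 -22933410926/45406022463 100868538667/45406022463]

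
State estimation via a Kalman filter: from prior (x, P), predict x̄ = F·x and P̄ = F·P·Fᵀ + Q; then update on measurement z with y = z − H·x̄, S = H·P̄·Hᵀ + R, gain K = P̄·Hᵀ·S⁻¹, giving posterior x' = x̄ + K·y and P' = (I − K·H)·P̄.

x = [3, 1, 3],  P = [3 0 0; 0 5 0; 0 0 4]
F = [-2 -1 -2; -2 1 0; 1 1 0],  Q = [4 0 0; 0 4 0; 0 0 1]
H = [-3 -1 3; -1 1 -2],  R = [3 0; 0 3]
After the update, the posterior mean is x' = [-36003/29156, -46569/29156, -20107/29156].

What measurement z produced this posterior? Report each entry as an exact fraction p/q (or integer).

z = [3, 1]

x̄ = F·x = [-13, -5, 4]
P̄ = F·P·Fᵀ + Q = [37 7 -11; 7 21 -1; -11 -1 9]
S = H·P̄·Hᵀ + R = [684 -16; -16 43]
K = P̄·Hᵀ·S⁻¹ = [-6621/29156 -1972/7289; -1679/29156 2556/7289; 2495/29156 -1124/7289]
x' − x̄ = [343025/29156, 99211/29156, -136731/29156] = K·y
y = (KᵀK)⁻¹·Kᵀ·(x' − x̄) = [-53, 1]
z = y + H·x̄ = [-53, 1] + [56, 0] = [3, 1]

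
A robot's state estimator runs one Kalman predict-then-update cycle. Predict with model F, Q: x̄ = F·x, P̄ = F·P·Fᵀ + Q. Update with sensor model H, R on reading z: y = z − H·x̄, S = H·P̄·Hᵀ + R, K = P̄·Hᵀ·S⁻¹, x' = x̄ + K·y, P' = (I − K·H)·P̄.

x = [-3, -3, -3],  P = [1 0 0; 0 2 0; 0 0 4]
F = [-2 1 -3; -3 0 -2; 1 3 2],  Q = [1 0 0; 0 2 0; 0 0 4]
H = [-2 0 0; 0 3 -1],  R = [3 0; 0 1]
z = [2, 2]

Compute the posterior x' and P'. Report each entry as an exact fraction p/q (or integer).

x̄ = F·x = [12, 15, -18]
P̄ = F·P·Fᵀ + Q = [43 30 -20; 30 27 -19; -20 -19 39]
y = z − H·x̄ = [26, -61]
S = H·P̄·Hᵀ + R = [175 -220; -220 397]
K = P̄·Hᵀ·S⁻¹ = [-3314/7025 22/1405; -364/4215 172/843; -1048/4215 -320/843]
x' = x̄ + K·y = [-8574/7025, 1301/4215, -5518/4215]
P' = (I − K·H)·P̄ = [4971/7025 182/1405 524/1405; 182/1405 1193/843 3407/843; 524/1405 3407/843 10541/843]

x' = [-8574/7025, 1301/4215, -5518/4215]
P' = [4971/7025 182/1405 524/1405; 182/1405 1193/843 3407/843; 524/1405 3407/843 10541/843]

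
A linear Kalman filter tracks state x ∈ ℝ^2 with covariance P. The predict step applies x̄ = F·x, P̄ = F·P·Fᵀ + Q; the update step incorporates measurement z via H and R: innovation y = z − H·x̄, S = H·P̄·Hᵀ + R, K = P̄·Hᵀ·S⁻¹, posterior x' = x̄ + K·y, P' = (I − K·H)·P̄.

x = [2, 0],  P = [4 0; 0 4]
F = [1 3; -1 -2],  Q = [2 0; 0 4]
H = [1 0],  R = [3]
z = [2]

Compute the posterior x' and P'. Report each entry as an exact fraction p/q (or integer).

x̄ = F·x = [2, -2]
P̄ = F·P·Fᵀ + Q = [42 -28; -28 24]
y = z − H·x̄ = [0]
S = H·P̄·Hᵀ + R = [45]
K = P̄·Hᵀ·S⁻¹ = [14/15; -28/45]
x' = x̄ + K·y = [2, -2]
P' = (I − K·H)·P̄ = [14/5 -28/15; -28/15 296/45]

x' = [2, -2]
P' = [14/5 -28/15; -28/15 296/45]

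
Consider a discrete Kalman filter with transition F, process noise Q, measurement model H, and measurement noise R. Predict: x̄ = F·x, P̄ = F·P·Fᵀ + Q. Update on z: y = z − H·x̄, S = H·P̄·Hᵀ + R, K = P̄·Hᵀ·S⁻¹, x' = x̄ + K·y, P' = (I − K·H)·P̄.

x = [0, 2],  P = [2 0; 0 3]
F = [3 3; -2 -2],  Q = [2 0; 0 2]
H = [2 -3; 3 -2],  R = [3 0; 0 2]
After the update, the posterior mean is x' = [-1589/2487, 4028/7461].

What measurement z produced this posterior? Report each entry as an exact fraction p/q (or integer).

x̄ = F·x = [6, -4]
P̄ = F·P·Fᵀ + Q = [47 -30; -30 22]
S = H·P̄·Hᵀ + R = [749 804; 804 873]
K = P̄·Hᵀ·S⁻¹ = [-108/829 871/2487; -754/2487 938/7461]
x' − x̄ = [-16511/2487, 33872/7461] = K·y
y = (KᵀK)⁻¹·Kᵀ·(x' − x̄) = [-27, -29]
z = y + H·x̄ = [-27, -29] + [24, 26] = [-3, -3]

z = [-3, -3]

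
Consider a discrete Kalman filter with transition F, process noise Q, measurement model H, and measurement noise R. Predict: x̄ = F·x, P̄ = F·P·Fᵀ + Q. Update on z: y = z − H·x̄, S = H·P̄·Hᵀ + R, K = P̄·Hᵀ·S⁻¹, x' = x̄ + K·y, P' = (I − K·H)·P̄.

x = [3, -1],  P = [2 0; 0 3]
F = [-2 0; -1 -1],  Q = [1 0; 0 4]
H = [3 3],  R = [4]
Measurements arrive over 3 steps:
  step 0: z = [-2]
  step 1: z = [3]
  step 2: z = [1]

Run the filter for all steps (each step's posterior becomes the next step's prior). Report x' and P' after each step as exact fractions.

step 0: x̄ = F·x = [-6, -2]
step 0: P̄ = F·P·Fᵀ + Q = [9 4; 4 9]
step 0: y = z − H·x̄ = [22]
step 0: S = H·P̄·Hᵀ + R = [238]
step 0: K = P̄·Hᵀ·S⁻¹ = [39/238; 39/238]
step 0: x' = x̄ + K·y = [-285/119, 191/119]
step 0: P' = (I − K·H)·P̄ = [621/238 -569/238; -569/238 621/238]
step 1: x̄ = F·x = [570/119, 94/119]
step 1: P̄ = F·P·Fᵀ + Q = [1361/119 52/119; 52/119 528/119]
step 1: y = z − H·x̄ = [-1635/119]
step 1: S = H·P̄·Hᵀ + R = [18413/119]
step 1: K = P̄·Hᵀ·S⁻¹ = [4239/18413; 1740/18413]
step 1: x' = x̄ + K·y = [29955/18413, -9362/18413]
step 1: P' = (I − K·H)·P̄ = [59588/18413 -53936/18413; -53936/18413 56256/18413]
step 2: x̄ = F·x = [-59910/18413, -20593/18413]
step 2: P̄ = F·P·Fᵀ + Q = [256765/18413 11304/18413; 11304/18413 81624/18413]
step 2: y = z − H·x̄ = [259922/18413]
step 2: S = H·P̄·Hᵀ + R = [3322625/18413]
step 2: K = P̄·Hᵀ·S⁻¹ = [804207/3322625; 278784/3322625]
step 2: x' = x̄ + K·y = [541608/3322625, 219371/3322625]
step 2: P' = (I − K·H)·P̄ = [11208652/3322625 -10136376/3322625; -10136376/3322625 10508088/3322625]

step 0: x' = [-285/119, 191/119], P' = [621/238 -569/238; -569/238 621/238]
step 1: x' = [29955/18413, -9362/18413], P' = [59588/18413 -53936/18413; -53936/18413 56256/18413]
step 2: x' = [541608/3322625, 219371/3322625], P' = [11208652/3322625 -10136376/3322625; -10136376/3322625 10508088/3322625]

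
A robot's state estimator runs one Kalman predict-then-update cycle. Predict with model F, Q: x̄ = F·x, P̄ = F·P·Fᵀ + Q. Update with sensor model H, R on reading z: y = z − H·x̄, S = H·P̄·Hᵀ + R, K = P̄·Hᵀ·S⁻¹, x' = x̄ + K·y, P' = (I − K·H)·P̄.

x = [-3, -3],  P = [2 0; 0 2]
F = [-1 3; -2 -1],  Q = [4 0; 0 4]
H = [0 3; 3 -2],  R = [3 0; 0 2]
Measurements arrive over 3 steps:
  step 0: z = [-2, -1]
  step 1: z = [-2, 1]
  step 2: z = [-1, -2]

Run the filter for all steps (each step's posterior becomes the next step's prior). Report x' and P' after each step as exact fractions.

step 0: x' = [-3244/4673, -2270/4673], P' = [1684/4673 994/4673; 994/4673 1508/4673]
step 1: x' = [-126062/2712551, -1508273/2712551], P' = [913404/2712551 525126/2712551; 525126/2712551 827790/2712551]
step 2: x' = [-454111581/507271252, -236535719/760906878], P' = [85390997/253635626 24540635/126817813; 24540635/126817813 116021708/380453439]

step 0: x̄ = F·x = [-6, 9]
step 0: P̄ = F·P·Fᵀ + Q = [24 -2; -2 14]
step 0: y = z − H·x̄ = [-29, 35]
step 0: S = H·P̄·Hᵀ + R = [129 -102; -102 298]
step 0: K = P̄·Hᵀ·S⁻¹ = [994/4673 1532/4673; 1508/4673 -17/4673]
step 0: x' = x̄ + K·y = [-3244/4673, -2270/4673]
step 0: P' = (I − K·H)·P̄ = [1684/4673 994/4673; 994/4673 1508/4673]
step 1: x̄ = F·x = [-3566/4673, 8758/4673]
step 1: P̄ = F·P·Fᵀ + Q = [27984/4673 -6126/4673; -6126/4673 30912/4673]
step 1: y = z − H·x̄ = [-35620/4673, 32887/4673]
step 1: S = H·P̄·Hᵀ + R = [292227/4673 -240606/4673; -240606/4673 458362/4673]
step 1: K = P̄·Hᵀ·S⁻¹ = [525126/2712551 844980/2712551; 827790/2712551 -40101/2712551]
step 1: x' = x̄ + K·y = [-126062/2712551, -1508273/2712551]
step 1: P' = (I − K·H)·P̄ = [913404/2712551 525126/2712551; 525126/2712551 827790/2712551]
step 2: x̄ = F·x = [-4398757/2712551, 76539/117937]
step 2: P̄ = F·P·Fᵀ + Q = [16062962/2712551 -142704/117937; -142704/117937 757918/117937]
step 2: y = z − H·x̄ = [-347554/117937, 11291963/2712551]
step 2: S = H·P̄·Hᵀ + R = [7175073/117937 -5831844/117937; -5831844/117937 259106520/2712551]
step 2: K = P̄·Hᵀ·S⁻¹ = [24540635/126817813 158010451/507271252; 116021708/380453439 -11177701/760906878]
step 2: x' = x̄ + K·y = [-454111581/507271252, -236535719/760906878]
step 2: P' = (I − K·H)·P̄ = [85390997/253635626 24540635/126817813; 24540635/126817813 116021708/380453439]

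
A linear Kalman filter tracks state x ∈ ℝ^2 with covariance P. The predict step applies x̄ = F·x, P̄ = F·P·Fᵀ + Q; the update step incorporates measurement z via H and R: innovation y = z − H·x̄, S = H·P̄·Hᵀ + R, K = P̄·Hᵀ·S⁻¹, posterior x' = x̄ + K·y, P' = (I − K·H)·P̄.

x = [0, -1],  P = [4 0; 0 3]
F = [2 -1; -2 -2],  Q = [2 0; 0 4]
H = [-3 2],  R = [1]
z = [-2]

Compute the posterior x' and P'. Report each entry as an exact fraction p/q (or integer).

x̄ = F·x = [1, 2]
P̄ = F·P·Fᵀ + Q = [21 -10; -10 32]
y = z − H·x̄ = [-3]
S = H·P̄·Hᵀ + R = [438]
K = P̄·Hᵀ·S⁻¹ = [-83/438; 47/219]
x' = x̄ + K·y = [229/146, 99/73]
P' = (I − K·H)·P̄ = [2309/438 1711/219; 1711/219 2590/219]

x' = [229/146, 99/73]
P' = [2309/438 1711/219; 1711/219 2590/219]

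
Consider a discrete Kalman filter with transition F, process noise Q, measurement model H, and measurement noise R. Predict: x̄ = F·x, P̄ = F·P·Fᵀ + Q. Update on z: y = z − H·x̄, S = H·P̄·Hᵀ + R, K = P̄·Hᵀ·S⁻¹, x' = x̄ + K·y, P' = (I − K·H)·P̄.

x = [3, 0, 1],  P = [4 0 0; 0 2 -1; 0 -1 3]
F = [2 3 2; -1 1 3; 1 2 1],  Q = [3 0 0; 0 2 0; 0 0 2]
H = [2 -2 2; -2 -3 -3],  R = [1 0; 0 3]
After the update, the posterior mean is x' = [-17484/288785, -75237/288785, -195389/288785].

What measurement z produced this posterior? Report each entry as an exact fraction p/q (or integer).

z = [-1, 3]

x̄ = F·x = [8, 0, 4]
P̄ = F·P·Fᵀ + Q = [37 5 19; 5 29 2; 19 2 13]
S = H·P̄·Hᵀ + R = [413 -252; -252 853]
K = P̄·Hᵀ·S⁻¹ = [50214/288785 -4942/41255; -63488/288785 -7661/41255; 30264/288785 -2737/41255]
x' − x̄ = [-2327764/288785, -75237/288785, -1350529/288785] = K·y
y = (KᵀK)⁻¹·Kᵀ·(x' − x̄) = [-25, 31]
z = y + H·x̄ = [-25, 31] + [24, -28] = [-1, 3]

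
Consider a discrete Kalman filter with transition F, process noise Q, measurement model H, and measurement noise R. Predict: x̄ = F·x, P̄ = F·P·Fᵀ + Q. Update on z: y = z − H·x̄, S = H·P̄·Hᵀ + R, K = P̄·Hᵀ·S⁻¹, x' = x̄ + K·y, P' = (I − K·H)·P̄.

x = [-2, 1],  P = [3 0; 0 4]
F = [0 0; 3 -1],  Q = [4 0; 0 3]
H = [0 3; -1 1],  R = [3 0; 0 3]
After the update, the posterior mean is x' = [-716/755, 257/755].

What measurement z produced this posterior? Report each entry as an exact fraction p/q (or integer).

x̄ = F·x = [0, -7]
P̄ = F·P·Fᵀ + Q = [4 0; 0 34]
S = H·P̄·Hᵀ + R = [309 102; 102 41]
K = P̄·Hᵀ·S⁻¹ = [136/755 -412/755; 238/755 34/755]
x' − x̄ = [-716/755, 5542/755] = K·y
y = (KᵀK)⁻¹·Kᵀ·(x' − x̄) = [22, 9]
z = y + H·x̄ = [22, 9] + [-21, -7] = [1, 2]

z = [1, 2]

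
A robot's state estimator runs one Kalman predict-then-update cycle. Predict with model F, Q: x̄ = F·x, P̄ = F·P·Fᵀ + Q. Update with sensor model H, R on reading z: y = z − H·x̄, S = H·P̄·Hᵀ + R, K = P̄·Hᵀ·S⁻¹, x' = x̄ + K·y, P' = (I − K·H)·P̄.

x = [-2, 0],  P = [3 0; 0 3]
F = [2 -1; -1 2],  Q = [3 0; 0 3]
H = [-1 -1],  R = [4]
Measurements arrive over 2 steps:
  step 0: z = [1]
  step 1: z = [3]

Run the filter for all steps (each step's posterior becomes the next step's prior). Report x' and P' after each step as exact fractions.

step 0: x' = [-29/8, 19/8], P' = [63/4 -57/4; -57/4 63/4]
step 1: x' = [-133/13, 101/13], P' = [3567/26 -3531/26; -3531/26 3567/26]

step 0: x̄ = F·x = [-4, 2]
step 0: P̄ = F·P·Fᵀ + Q = [18 -12; -12 18]
step 0: y = z − H·x̄ = [-1]
step 0: S = H·P̄·Hᵀ + R = [16]
step 0: K = P̄·Hᵀ·S⁻¹ = [-3/8; -3/8]
step 0: x' = x̄ + K·y = [-29/8, 19/8]
step 0: P' = (I − K·H)·P̄ = [63/4 -57/4; -57/4 63/4]
step 1: x̄ = F·x = [-77/8, 67/8]
step 1: P̄ = F·P·Fᵀ + Q = [555/4 -537/4; -537/4 555/4]
step 1: y = z − H·x̄ = [7/4]
step 1: S = H·P̄·Hᵀ + R = [13]
step 1: K = P̄·Hᵀ·S⁻¹ = [-9/26; -9/26]
step 1: x' = x̄ + K·y = [-133/13, 101/13]
step 1: P' = (I − K·H)·P̄ = [3567/26 -3531/26; -3531/26 3567/26]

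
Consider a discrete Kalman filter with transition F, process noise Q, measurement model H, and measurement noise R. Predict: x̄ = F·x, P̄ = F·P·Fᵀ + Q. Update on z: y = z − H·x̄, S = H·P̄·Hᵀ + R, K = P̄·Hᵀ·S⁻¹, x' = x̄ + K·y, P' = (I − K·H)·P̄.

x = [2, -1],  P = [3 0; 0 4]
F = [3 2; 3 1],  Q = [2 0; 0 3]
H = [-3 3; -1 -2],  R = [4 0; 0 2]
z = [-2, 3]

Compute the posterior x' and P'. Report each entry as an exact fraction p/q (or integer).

x̄ = F·x = [4, 5]
P̄ = F·P·Fᵀ + Q = [45 35; 35 34]
y = z − H·x̄ = [-5, 17]
S = H·P̄·Hᵀ + R = [85 36; 36 323]
K = P̄·Hᵀ·S⁻¹ = [-150/707 -235/707; 2739/26159 -8647/26159]
x' = x̄ + K·y = [-417/707, -29899/26159]
P' = (I − K·H)·P̄ = [290/707 90/707; 90/707 6982/26159]

x' = [-417/707, -29899/26159]
P' = [290/707 90/707; 90/707 6982/26159]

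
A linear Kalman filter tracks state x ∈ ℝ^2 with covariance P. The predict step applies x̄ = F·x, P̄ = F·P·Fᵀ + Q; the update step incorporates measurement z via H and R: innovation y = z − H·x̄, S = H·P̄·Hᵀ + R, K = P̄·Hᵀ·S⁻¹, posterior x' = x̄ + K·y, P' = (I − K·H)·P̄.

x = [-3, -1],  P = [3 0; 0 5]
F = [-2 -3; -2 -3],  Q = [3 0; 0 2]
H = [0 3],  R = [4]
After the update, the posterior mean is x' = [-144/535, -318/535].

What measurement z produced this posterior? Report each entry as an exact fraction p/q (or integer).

z = [-2]

x̄ = F·x = [9, 9]
P̄ = F·P·Fᵀ + Q = [60 57; 57 59]
S = H·P̄·Hᵀ + R = [535]
K = P̄·Hᵀ·S⁻¹ = [171/535; 177/535]
x' − x̄ = [-4959/535, -5133/535] = K·y
y = (KᵀK)⁻¹·Kᵀ·(x' − x̄) = [-29]
z = y + H·x̄ = [-29] + [27] = [-2]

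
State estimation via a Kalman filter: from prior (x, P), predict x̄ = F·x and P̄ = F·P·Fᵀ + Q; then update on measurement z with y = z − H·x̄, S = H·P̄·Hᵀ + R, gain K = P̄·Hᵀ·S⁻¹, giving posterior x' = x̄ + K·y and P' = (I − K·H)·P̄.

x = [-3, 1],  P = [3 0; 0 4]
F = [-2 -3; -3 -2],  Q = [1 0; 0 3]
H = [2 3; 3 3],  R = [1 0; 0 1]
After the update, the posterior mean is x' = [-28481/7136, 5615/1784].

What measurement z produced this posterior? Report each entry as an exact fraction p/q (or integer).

x̄ = F·x = [3, 7]
P̄ = F·P·Fᵀ + Q = [49 42; 42 46]
S = H·P̄·Hᵀ + R = [1115 1338; 1338 1612]
K = P̄·Hᵀ·S⁻¹ = [-2093/3568 21/32; 579/892 -3/8]
x' − x̄ = [-49889/7136, -6873/1784] = K·y
y = (KᵀK)⁻¹·Kᵀ·(x' − x̄) = [-25, -33]
z = y + H·x̄ = [-25, -33] + [27, 30] = [2, -3]

z = [2, -3]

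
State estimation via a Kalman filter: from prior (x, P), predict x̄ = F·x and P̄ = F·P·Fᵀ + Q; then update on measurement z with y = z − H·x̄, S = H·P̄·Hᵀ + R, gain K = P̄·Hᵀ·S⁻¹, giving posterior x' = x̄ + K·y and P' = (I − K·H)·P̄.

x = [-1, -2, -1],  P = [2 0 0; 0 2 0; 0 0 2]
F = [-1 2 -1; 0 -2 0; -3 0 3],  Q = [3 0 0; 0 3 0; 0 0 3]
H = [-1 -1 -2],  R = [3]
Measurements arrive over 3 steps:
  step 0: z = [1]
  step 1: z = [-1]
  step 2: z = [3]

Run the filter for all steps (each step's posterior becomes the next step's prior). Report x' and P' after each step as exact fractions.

step 0: x̄ = F·x = [-2, 4, 0]
step 0: P̄ = F·P·Fᵀ + Q = [15 -8 0; -8 11 0; 0 0 39]
step 0: y = z − H·x̄ = [3]
step 0: S = H·P̄·Hᵀ + R = [169]
step 0: K = P̄·Hᵀ·S⁻¹ = [-7/169; -3/169; -6/13]
step 0: x' = x̄ + K·y = [-359/169, 667/169, -18/13]
step 0: P' = (I − K·H)·P̄ = [2486/169 -1373/169 -42/13; -1373/169 1850/169 -18/13; -42/13 -18/13 3]
step 1: x̄ = F·x = [1927/169, -1334/169, 375/169]
step 1: P̄ = F·P·Fᵀ + Q = [16236/169 -10614/169 12771/169; -10614/169 7907/169 -6834/169; 12771/169 -6834/169 37272/169]
step 1: y = z − H·x̄ = [1174/169]
step 1: S = H·P̄·Hᵀ + R = [176258/169]
step 1: K = P̄·Hᵀ·S⁻¹ = [-15582/88129; 16375/176258; -80481/176258]
step 1: x' = x̄ + K·y = [896635/88129, -638769/88129, -83988/88129]
step 1: P' = (I − K·H)·P̄ = [5593284/88129 -4025124/88129 -760707/88129; -4025124/88129 6659949/176258 670587/176258; -760707/88129 670587/176258 546135/176258]
step 2: x̄ = F·x = [-2090185/88129, 1277538/88129, -2941869/88129]
step 2: P̄ = F·P·Fᵀ + Q = [65377089/176258 -20699559/88129 84246309/176258; -20699559/88129 13584285/88129 -26162505/88129; 84246309/176258 -26162505/88129 133508553/176258]
step 2: y = z − H·x̄ = [-6431998/88129]
step 2: S = H·P̄·Hᵀ + R = [671995605/176258]
step 2: K = P̄·Hᵀ·S⁻¹ = [-64156863/223998535; 39626856/223998535; -19929227/44799707]
step 2: x' = x̄ + K·y = [-630230269/223998535, 355011198/223998535, -40964053/44799707]
step 2: P' = (I − K·H)·P̄ = [13026716226/223998535 -9340497837/223998535 -349374780/44799707; -9340497837/223998535 7800251499/223998535 142136577/44799707; -349374780/44799707 142136577/44799707 133512942/44799707]

step 0: x' = [-359/169, 667/169, -18/13], P' = [2486/169 -1373/169 -42/13; -1373/169 1850/169 -18/13; -42/13 -18/13 3]
step 1: x' = [896635/88129, -638769/88129, -83988/88129], P' = [5593284/88129 -4025124/88129 -760707/88129; -4025124/88129 6659949/176258 670587/176258; -760707/88129 670587/176258 546135/176258]
step 2: x' = [-630230269/223998535, 355011198/223998535, -40964053/44799707], P' = [13026716226/223998535 -9340497837/223998535 -349374780/44799707; -9340497837/223998535 7800251499/223998535 142136577/44799707; -349374780/44799707 142136577/44799707 133512942/44799707]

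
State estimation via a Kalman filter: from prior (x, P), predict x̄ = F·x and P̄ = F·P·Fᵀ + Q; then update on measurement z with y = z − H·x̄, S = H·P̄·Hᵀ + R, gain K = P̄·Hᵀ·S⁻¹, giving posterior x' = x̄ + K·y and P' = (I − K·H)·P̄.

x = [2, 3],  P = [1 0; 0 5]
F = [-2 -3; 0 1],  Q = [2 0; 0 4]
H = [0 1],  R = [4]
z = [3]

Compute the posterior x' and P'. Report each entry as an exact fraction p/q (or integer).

x' = [-13, 3]
P' = [438/13 -60/13; -60/13 36/13]

x̄ = F·x = [-13, 3]
P̄ = F·P·Fᵀ + Q = [51 -15; -15 9]
y = z − H·x̄ = [0]
S = H·P̄·Hᵀ + R = [13]
K = P̄·Hᵀ·S⁻¹ = [-15/13; 9/13]
x' = x̄ + K·y = [-13, 3]
P' = (I − K·H)·P̄ = [438/13 -60/13; -60/13 36/13]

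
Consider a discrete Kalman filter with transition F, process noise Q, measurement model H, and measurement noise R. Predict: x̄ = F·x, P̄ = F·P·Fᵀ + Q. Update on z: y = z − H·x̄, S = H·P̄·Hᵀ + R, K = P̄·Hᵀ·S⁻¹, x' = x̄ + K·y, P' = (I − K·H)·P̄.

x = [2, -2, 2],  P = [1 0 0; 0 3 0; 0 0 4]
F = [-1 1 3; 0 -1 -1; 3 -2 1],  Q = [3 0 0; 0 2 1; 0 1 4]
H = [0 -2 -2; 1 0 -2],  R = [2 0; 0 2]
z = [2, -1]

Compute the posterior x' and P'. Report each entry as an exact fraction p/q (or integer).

x' = [7643/1709, -5937/1709, 4569/1709]
P' = [43710/1709 -19362/1709 20386/1709; -19362/1709 9828/1709 -9636/1709; 20386/1709 -9636/1709 10224/1709]

x̄ = F·x = [2, 0, 12]
P̄ = F·P·Fᵀ + Q = [43 -15 3; -15 9 3; 3 3 29]
y = z − H·x̄ = [26, 21]
S = H·P̄·Hᵀ + R = [178 152; 152 149]
K = P̄·Hᵀ·S⁻¹ = [-1024/1709 1469/1709; -192/1709 -45/1709; -588/1709 -31/1709]
x' = x̄ + K·y = [7643/1709, -5937/1709, 4569/1709]
P' = (I − K·H)·P̄ = [43710/1709 -19362/1709 20386/1709; -19362/1709 9828/1709 -9636/1709; 20386/1709 -9636/1709 10224/1709]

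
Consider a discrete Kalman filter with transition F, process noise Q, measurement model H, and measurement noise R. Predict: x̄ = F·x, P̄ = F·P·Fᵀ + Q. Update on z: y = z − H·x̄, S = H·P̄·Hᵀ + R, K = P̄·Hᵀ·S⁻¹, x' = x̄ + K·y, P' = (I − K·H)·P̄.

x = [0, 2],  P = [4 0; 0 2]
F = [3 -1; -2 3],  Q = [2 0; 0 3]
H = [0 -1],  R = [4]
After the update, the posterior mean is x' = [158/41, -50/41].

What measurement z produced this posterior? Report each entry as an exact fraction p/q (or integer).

z = [2]

x̄ = F·x = [-2, 6]
P̄ = F·P·Fᵀ + Q = [40 -30; -30 37]
S = H·P̄·Hᵀ + R = [41]
K = P̄·Hᵀ·S⁻¹ = [30/41; -37/41]
x' − x̄ = [240/41, -296/41] = K·y
y = (KᵀK)⁻¹·Kᵀ·(x' − x̄) = [8]
z = y + H·x̄ = [8] + [-6] = [2]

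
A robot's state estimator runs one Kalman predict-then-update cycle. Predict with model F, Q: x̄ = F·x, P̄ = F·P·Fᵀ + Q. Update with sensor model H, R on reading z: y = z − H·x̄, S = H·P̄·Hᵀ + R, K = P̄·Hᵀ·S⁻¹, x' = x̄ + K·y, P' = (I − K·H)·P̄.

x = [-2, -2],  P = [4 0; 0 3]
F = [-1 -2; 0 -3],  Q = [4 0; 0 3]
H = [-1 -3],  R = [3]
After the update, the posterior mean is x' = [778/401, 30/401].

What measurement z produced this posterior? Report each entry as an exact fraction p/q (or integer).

x̄ = F·x = [6, 6]
P̄ = F·P·Fᵀ + Q = [20 18; 18 30]
S = H·P̄·Hᵀ + R = [401]
K = P̄·Hᵀ·S⁻¹ = [-74/401; -108/401]
x' − x̄ = [-1628/401, -2376/401] = K·y
y = (KᵀK)⁻¹·Kᵀ·(x' − x̄) = [22]
z = y + H·x̄ = [22] + [-24] = [-2]

z = [-2]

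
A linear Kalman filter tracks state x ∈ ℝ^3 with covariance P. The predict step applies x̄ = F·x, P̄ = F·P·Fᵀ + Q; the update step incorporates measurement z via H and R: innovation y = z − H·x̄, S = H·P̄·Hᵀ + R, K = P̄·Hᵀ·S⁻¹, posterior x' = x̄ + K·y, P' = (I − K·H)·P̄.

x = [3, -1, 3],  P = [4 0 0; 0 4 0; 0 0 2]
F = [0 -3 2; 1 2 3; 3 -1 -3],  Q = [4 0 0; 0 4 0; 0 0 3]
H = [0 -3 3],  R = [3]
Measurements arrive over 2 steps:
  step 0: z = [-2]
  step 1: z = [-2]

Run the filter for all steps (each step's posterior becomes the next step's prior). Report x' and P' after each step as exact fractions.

step 0: x̄ = F·x = [9, 10, 1]
step 0: P̄ = F·P·Fᵀ + Q = [48 -12 0; -12 42 -14; 0 -14 61]
step 0: y = z − H·x̄ = [25]
step 0: S = H·P̄·Hᵀ + R = [1182]
step 0: K = P̄·Hᵀ·S⁻¹ = [6/197; -28/197; 75/394]
step 0: x' = x̄ + K·y = [1923/197, 1270/197, 2269/394]
step 0: P' = (I − K·H)·P̄ = [9240/197 -1356/197 -1350/197; -1356/197 3570/197 3542/197; -1350/197 3542/197 7159/394]
step 1: x̄ = F·x = [-1541/197, 15733/394, 2191/394]
step 1: P̄ = F·P·Fᵀ + Q = [4732/197 -16285/197 18131/197; -16285/197 171007/394 -116787/394; 18131/197 -116787/394 346449/394]
step 1: y = z − H·x̄ = [19919/197]
step 1: S = H·P̄·Hᵀ + R = [3380226/197]
step 1: K = P̄·Hᵀ·S⁻¹ = [17208/563371; -143897/1126742; 115809/563371]
step 1: x' = x̄ + K·y = [-2666947/563371, 15221400/563371, 29684999/1126742]
step 1: P' = (I − K·H)·P̄ = [4513604/563371 -8862731/563371 -8845523/563371; -8862731/563371 86856205/563371 173568513/1126742; -8845523/563371 173568513/1126742 173800131/1126742]

step 0: x' = [1923/197, 1270/197, 2269/394], P' = [9240/197 -1356/197 -1350/197; -1356/197 3570/197 3542/197; -1350/197 3542/197 7159/394]
step 1: x' = [-2666947/563371, 15221400/563371, 29684999/1126742], P' = [4513604/563371 -8862731/563371 -8845523/563371; -8862731/563371 86856205/563371 173568513/1126742; -8845523/563371 173568513/1126742 173800131/1126742]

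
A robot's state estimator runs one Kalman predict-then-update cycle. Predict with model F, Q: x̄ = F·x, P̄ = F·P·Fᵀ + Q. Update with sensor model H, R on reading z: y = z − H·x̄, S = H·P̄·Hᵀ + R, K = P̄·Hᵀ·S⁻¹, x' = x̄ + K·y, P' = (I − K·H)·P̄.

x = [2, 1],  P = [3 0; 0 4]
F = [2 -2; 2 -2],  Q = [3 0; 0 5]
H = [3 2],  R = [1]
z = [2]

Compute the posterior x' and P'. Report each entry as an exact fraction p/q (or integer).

x̄ = F·x = [2, 2]
P̄ = F·P·Fᵀ + Q = [31 28; 28 33]
y = z − H·x̄ = [-8]
S = H·P̄·Hᵀ + R = [748]
K = P̄·Hᵀ·S⁻¹ = [149/748; 75/374]
x' = x̄ + K·y = [76/187, 74/187]
P' = (I − K·H)·P̄ = [987/748 -703/374; -703/374 546/187]

x' = [76/187, 74/187]
P' = [987/748 -703/374; -703/374 546/187]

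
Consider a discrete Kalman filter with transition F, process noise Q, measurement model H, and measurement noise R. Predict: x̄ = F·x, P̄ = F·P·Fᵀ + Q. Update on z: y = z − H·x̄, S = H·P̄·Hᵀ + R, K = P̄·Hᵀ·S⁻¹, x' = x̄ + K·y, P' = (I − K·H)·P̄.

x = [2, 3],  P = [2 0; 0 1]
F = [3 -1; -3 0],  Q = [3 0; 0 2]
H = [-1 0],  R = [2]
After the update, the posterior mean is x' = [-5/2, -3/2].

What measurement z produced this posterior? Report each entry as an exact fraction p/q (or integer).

z = [3]

x̄ = F·x = [3, -6]
P̄ = F·P·Fᵀ + Q = [22 -18; -18 20]
S = H·P̄·Hᵀ + R = [24]
K = P̄·Hᵀ·S⁻¹ = [-11/12; 3/4]
x' − x̄ = [-11/2, 9/2] = K·y
y = (KᵀK)⁻¹·Kᵀ·(x' − x̄) = [6]
z = y + H·x̄ = [6] + [-3] = [3]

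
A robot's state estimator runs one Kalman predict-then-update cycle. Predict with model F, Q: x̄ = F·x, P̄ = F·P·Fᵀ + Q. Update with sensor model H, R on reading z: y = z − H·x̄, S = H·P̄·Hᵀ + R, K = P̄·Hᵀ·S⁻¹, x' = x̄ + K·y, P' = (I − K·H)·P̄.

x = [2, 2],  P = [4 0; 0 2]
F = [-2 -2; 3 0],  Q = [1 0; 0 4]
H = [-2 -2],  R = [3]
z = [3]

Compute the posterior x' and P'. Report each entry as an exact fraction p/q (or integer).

x̄ = F·x = [-8, 6]
P̄ = F·P·Fᵀ + Q = [25 -24; -24 40]
y = z − H·x̄ = [-1]
S = H·P̄·Hᵀ + R = [71]
K = P̄·Hᵀ·S⁻¹ = [-2/71; -32/71]
x' = x̄ + K·y = [-566/71, 458/71]
P' = (I − K·H)·P̄ = [1771/71 -1768/71; -1768/71 1816/71]

x' = [-566/71, 458/71]
P' = [1771/71 -1768/71; -1768/71 1816/71]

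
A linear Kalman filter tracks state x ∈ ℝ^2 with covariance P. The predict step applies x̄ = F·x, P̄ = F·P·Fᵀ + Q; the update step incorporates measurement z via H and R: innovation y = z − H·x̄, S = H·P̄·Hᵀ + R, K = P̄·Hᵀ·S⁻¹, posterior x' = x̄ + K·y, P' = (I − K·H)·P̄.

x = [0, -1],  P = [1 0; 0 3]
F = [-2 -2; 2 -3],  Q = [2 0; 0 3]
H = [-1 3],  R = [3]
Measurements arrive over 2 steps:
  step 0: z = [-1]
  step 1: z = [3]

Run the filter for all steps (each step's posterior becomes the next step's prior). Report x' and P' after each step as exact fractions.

step 0: x̄ = F·x = [2, 3]
step 0: P̄ = F·P·Fᵀ + Q = [18 14; 14 34]
step 0: y = z − H·x̄ = [-8]
step 0: S = H·P̄·Hᵀ + R = [243]
step 0: K = P̄·Hᵀ·S⁻¹ = [8/81; 88/243]
step 0: x' = x̄ + K·y = [98/81, 25/243]
step 0: P' = (I − K·H)·P̄ = [422/27 430/81; 430/81 518/243]
step 1: x̄ = F·x = [-638/243, 19/9]
step 1: P̄ = F·P·Fᵀ + Q = [28070/243 -352/9; -352/9 21]
step 1: y = z − H·x̄ = [-1448/243]
step 1: S = H·P̄·Hᵀ + R = [131750/243]
step 1: K = P̄·Hᵀ·S⁻¹ = [-28291/65875; 24813/131750]
step 1: x' = x̄ + K·y = [-4374/65875, 65141/65875]
step 1: P' = (I − K·H)·P̄ = [1022016/65875 312381/65875; 312381/65875 233067/131750]

step 0: x' = [98/81, 25/243], P' = [422/27 430/81; 430/81 518/243]
step 1: x' = [-4374/65875, 65141/65875], P' = [1022016/65875 312381/65875; 312381/65875 233067/131750]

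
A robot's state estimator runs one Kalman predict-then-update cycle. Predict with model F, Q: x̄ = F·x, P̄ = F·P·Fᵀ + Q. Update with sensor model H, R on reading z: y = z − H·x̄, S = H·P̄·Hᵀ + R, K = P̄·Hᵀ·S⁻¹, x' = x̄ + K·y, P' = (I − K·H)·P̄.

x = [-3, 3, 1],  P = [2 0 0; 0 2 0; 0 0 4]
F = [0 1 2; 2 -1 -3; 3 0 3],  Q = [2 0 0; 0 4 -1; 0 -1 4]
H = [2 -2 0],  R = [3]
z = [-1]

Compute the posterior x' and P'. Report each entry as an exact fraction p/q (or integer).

x' = [-765/491, -572/491, -6376/491]
P' = [1356/491 1218/491 2768/491; 1218/491 1446/491 2621/491; 2768/491 2621/491 18874/491]

x̄ = F·x = [5, -12, -6]
P̄ = F·P·Fᵀ + Q = [20 -26 24; -26 50 -25; 24 -25 58]
y = z − H·x̄ = [-35]
S = H·P̄·Hᵀ + R = [491]
K = P̄·Hᵀ·S⁻¹ = [92/491; -152/491; 98/491]
x' = x̄ + K·y = [-765/491, -572/491, -6376/491]
P' = (I − K·H)·P̄ = [1356/491 1218/491 2768/491; 1218/491 1446/491 2621/491; 2768/491 2621/491 18874/491]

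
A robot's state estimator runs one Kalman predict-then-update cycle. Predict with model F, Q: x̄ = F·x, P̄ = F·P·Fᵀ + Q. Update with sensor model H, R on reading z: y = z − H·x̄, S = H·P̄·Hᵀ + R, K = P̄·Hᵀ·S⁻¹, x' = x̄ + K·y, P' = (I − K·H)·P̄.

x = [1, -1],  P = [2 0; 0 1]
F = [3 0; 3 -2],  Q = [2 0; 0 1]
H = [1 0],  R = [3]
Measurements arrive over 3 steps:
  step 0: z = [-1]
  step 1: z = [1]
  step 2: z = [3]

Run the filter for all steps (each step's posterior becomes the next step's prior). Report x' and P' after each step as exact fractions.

step 0: x' = [-11/23, 43/23], P' = [60/23 54/23; 54/23 205/23]
step 1: x' = [487/655, -2863/655], P' = [1758/655 648/655; 648/655 18903/655]
step 2: x' = [55779/19097, 16825/1469], P' = [51396/19097 2754/1469; 2754/1469 13259/113]

step 0: x̄ = F·x = [3, 5]
step 0: P̄ = F·P·Fᵀ + Q = [20 18; 18 23]
step 0: y = z − H·x̄ = [-4]
step 0: S = H·P̄·Hᵀ + R = [23]
step 0: K = P̄·Hᵀ·S⁻¹ = [20/23; 18/23]
step 0: x' = x̄ + K·y = [-11/23, 43/23]
step 0: P' = (I − K·H)·P̄ = [60/23 54/23; 54/23 205/23]
step 1: x̄ = F·x = [-33/23, -119/23]
step 1: P̄ = F·P·Fᵀ + Q = [586/23 216/23; 216/23 735/23]
step 1: y = z − H·x̄ = [56/23]
step 1: S = H·P̄·Hᵀ + R = [655/23]
step 1: K = P̄·Hᵀ·S⁻¹ = [586/655; 216/655]
step 1: x' = x̄ + K·y = [487/655, -2863/655]
step 1: P' = (I − K·H)·P̄ = [1758/655 648/655; 648/655 18903/655]
step 2: x̄ = F·x = [1461/655, 7187/655]
step 2: P̄ = F·P·Fᵀ + Q = [17132/655 11934/655; 11934/655 84313/655]
step 2: y = z − H·x̄ = [504/655]
step 2: S = H·P̄·Hᵀ + R = [19097/655]
step 2: K = P̄·Hᵀ·S⁻¹ = [17132/19097; 918/1469]
step 2: x' = x̄ + K·y = [55779/19097, 16825/1469]
step 2: P' = (I − K·H)·P̄ = [51396/19097 2754/1469; 2754/1469 13259/113]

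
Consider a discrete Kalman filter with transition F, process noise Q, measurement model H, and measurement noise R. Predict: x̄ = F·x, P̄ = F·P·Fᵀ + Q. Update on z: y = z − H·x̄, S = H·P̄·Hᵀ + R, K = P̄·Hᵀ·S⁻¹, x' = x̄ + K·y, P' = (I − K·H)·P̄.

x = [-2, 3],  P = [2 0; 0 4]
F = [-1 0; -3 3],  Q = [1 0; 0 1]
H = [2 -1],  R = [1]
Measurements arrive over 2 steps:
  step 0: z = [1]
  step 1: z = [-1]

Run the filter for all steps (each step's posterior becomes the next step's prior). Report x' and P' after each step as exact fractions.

step 0: x' = [2, 36/11], P' = [3 6; 6 571/44]
step 1: x' = [-934/1317, -451/1317], P' = [3088/3951 5428/3951; 5428/3951 13267/3951]

step 0: x̄ = F·x = [2, 15]
step 0: P̄ = F·P·Fᵀ + Q = [3 6; 6 55]
step 0: y = z − H·x̄ = [12]
step 0: S = H·P̄·Hᵀ + R = [44]
step 0: K = P̄·Hᵀ·S⁻¹ = [0; -43/44]
step 0: x' = x̄ + K·y = [2, 36/11]
step 0: P' = (I − K·H)·P̄ = [3 6; 6 571/44]
step 1: x̄ = F·x = [-2, 42/11]
step 1: P̄ = F·P·Fᵀ + Q = [4 -9; -9 1619/44]
step 1: y = z − H·x̄ = [75/11]
step 1: S = H·P̄·Hᵀ + R = [3951/44]
step 1: K = P̄·Hᵀ·S⁻¹ = [748/3951; -2411/3951]
step 1: x' = x̄ + K·y = [-934/1317, -451/1317]
step 1: P' = (I − K·H)·P̄ = [3088/3951 5428/3951; 5428/3951 13267/3951]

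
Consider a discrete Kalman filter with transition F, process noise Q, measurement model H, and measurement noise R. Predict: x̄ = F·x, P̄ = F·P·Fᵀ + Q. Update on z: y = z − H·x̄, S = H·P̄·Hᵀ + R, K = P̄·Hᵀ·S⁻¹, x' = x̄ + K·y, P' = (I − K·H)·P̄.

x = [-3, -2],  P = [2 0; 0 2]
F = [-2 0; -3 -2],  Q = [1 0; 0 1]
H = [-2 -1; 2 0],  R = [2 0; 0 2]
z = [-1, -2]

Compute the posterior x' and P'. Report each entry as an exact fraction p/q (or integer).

x̄ = F·x = [6, 13]
P̄ = F·P·Fᵀ + Q = [9 12; 12 27]
y = z − H·x̄ = [24, -14]
S = H·P̄·Hᵀ + R = [113 -60; -60 38]
K = P̄·Hᵀ·S⁻¹ = [-30/347 117/347; -249/347 -174/347]
x' = x̄ + K·y = [-276/347, 971/347]
P' = (I − K·H)·P̄ = [117/347 -174/347; -174/347 846/347]

x' = [-276/347, 971/347]
P' = [117/347 -174/347; -174/347 846/347]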